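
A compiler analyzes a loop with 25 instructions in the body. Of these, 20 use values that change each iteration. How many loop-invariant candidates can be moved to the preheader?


Invariant candidates = total - loop-dependent
= 25 - 20 = 5

5


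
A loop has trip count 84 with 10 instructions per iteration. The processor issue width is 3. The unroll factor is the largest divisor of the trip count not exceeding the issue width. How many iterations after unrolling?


Largest divisor of 84 <= 3 is 3
New iterations = 84 / 3 = 28

28


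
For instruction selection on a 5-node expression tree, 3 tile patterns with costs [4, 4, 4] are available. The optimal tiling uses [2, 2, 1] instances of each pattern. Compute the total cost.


Total cost = sum(count_i * cost_i)
= 2*4 + 2*4 + 1*4
= 20

20


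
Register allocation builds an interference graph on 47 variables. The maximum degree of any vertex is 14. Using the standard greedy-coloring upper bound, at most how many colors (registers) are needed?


Greedy coloring never needs more than (max_degree + 1) colors: when coloring a vertex, at most max_degree neighbors are already colored.
Upper bound = 14 + 1 = 15

15


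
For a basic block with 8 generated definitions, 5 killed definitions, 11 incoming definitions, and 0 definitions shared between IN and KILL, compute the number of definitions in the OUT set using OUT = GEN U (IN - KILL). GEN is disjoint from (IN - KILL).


IN - KILL: 11 - 0 = 11 surviving definitions
OUT = GEN + surviving = 8 + 11 = 19

19


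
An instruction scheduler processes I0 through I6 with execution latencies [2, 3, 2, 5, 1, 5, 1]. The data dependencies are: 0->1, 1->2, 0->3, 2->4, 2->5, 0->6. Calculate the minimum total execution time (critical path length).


Compute longest path through dependency graph: dist(Ik) = max over predecessors of dist + latency(Ik).
dist(I0) = latency 2 = 2
dist(I1) = dist(I0) + 3 = 2 + 3 = 5
dist(I2) = dist(I1) + 2 = 5 + 2 = 7
dist(I3) = dist(I0) + 5 = 2 + 5 = 7
dist(I4) = dist(I2) + 1 = 7 + 1 = 8
dist(I5) = dist(I2) + 5 = 7 + 5 = 12
dist(I6) = dist(I0) + 1 = 2 + 1 = 3
Critical path = max dist = 12

12


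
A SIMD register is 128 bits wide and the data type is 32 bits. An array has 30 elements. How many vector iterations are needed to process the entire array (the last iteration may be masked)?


Width = 128 / 32 = 4 elements per vector op
Iterations = ceil(30 / 4) = 8

8


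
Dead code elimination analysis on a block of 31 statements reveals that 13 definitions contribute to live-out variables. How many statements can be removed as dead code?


Dead code = total statements - live definitions
= 31 - 13 = 18

18


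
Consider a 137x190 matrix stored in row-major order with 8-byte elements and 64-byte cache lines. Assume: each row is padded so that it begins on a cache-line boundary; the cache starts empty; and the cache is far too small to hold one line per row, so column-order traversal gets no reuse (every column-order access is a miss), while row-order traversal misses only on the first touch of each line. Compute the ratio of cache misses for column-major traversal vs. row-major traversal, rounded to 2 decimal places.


Each row occupies 190 * 8 = 1520 bytes and starts on a line boundary, so it spans ceil(1520 / 64) = 24 cache lines.
Row-major traversal misses (one per line touched): 137 * ceil(190 * 8 / 64) = 3288
Column-major traversal misses (no reuse, every access misses): 137 * 190 = 26030
Ratio = 26030 / 3288 = 7.92

7.92


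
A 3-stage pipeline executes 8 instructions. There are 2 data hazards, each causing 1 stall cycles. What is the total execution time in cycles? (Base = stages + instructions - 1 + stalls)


Base cycles = 3 + 8 - 1 = 10
Total stalls = 2 * 1 = 2
Total = 10 + 2 = 12

12


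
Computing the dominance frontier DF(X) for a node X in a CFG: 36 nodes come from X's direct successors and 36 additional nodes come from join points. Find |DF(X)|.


DF(X) = direct successor contributions + join point contributions
= 36 + 36 = 72

72


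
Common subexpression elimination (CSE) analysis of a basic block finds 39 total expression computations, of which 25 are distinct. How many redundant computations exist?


CSE count = total expressions - unique expressions
= 39 - 25 = 14

14


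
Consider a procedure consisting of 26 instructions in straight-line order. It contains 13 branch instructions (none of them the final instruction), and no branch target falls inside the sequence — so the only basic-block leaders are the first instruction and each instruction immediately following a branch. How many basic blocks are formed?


With no in-sequence branch targets, the leaders are the first instruction plus the instruction after each branch.
Number of basic blocks = branches + 1
= 13 + 1 = 14

14


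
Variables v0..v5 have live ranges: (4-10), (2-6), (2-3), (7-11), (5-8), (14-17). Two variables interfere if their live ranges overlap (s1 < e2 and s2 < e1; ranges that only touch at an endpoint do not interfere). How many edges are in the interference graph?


Check all pairs for overlapping intervals.
Two intervals (s1,e1) and (s2,e2) overlap if s1 < e2 and s2 < e1.
v0 (4-10) vs v1..v5: overlaps v1, v3, v4 -> 3
v1 (2-6) vs v2..v5: overlaps v2, v4 -> 2
v2 (2-3) vs v3..v5: overlaps none -> 0
v3 (7-11) vs v4..v5: overlaps v4 -> 1
v4 (5-8) vs v5: overlaps none -> 0
Total overlapping pairs = 3 + 2 + 0 + 1 + 0 = 6

6


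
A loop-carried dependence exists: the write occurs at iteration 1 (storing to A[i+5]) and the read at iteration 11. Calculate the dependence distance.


Distance = read iteration - write iteration
= 11 - 1 = 10

10


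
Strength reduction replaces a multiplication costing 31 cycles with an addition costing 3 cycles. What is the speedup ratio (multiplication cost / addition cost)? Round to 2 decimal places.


Ratio = mult_cost / add_cost = 31 / 3 = 10.33

10.33


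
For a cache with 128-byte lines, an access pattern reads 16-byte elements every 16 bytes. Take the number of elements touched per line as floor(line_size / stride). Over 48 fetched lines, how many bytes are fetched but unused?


Elements per line = floor(128 / 16) = 8
Bytes used per line = 8 * 16 = 128
Wasted per line = 128 - 128 = 0
Total wasted = 0 * 48 = 0

0


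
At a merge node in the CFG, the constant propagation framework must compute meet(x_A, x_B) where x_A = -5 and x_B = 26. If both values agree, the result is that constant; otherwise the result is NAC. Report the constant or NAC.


Meet operation: if both paths give the same constant, result is that constant; if they differ, result is NAC (not-a-constant).
Path A: -5, Path B: 26 -> differ
Result: not-a-constant -> NAC

NAC


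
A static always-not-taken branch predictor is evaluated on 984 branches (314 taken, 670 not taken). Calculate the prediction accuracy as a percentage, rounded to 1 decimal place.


Predictor: always-not-taken
Correct predictions = 670
Accuracy = 670 / 984 * 100 = 68.1%

68.1


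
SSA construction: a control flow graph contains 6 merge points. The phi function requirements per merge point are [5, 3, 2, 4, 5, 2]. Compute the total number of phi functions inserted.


Total phi functions = sum of phi functions at each join node
= 5 + 3 + 2 + 4 + 5 + 2 = 21

21


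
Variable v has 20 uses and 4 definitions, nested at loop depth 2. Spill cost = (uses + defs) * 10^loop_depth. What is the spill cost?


uses + defs = 20 + 4 = 24
10^2 = 100
Spill cost = 24 * 100 = 2400

2400


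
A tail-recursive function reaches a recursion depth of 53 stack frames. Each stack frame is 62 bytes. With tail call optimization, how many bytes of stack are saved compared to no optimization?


Without TCO: 53 * 62 = 3286 bytes
With TCO: reuse 1 frame = 62 bytes
Savings = 3286 - 62 = 3224

3224


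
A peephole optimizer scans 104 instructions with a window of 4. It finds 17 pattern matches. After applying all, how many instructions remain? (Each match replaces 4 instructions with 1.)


Each match removes 3 instructions.
Total removed = 17 * 3 = 51
Remaining = 104 - 51 = 53

53


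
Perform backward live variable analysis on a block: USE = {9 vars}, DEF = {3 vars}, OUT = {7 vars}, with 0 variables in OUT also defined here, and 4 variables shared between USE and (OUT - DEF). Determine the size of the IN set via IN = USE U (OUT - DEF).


OUT - DEF: 7 - 0 = 7
|IN| = |USE| + |OUT - DEF| - |USE ∩ (OUT - DEF)| = 9 + 7 - 4 = 12

12


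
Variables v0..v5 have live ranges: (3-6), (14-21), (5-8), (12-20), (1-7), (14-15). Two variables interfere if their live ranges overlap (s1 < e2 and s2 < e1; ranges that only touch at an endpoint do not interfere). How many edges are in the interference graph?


Check all pairs for overlapping intervals.
Two intervals (s1,e1) and (s2,e2) overlap if s1 < e2 and s2 < e1.
v0 (3-6) vs v1..v5: overlaps v2, v4 -> 2
v1 (14-21) vs v2..v5: overlaps v3, v5 -> 2
v2 (5-8) vs v3..v5: overlaps v4 -> 1
v3 (12-20) vs v4..v5: overlaps v5 -> 1
v4 (1-7) vs v5: overlaps none -> 0
Total overlapping pairs = 2 + 2 + 1 + 1 + 0 = 6

6


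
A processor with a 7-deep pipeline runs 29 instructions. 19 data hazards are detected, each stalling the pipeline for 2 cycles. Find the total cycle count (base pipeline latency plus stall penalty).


Base cycles = 7 + 29 - 1 = 35
Total stalls = 19 * 2 = 38
Total = 35 + 38 = 73

73


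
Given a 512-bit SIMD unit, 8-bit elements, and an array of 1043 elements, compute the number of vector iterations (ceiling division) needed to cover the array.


Width = 512 / 8 = 64 elements per vector op
Iterations = ceil(1043 / 64) = 17

17


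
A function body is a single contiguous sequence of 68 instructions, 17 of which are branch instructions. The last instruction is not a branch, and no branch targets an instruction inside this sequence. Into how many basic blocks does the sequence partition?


With no in-sequence branch targets, the leaders are the first instruction plus the instruction after each branch.
Number of basic blocks = branches + 1
= 17 + 1 = 18

18


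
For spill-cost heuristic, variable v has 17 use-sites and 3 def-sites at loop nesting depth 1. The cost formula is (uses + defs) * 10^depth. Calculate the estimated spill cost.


uses + defs = 17 + 3 = 20
10^1 = 10
Spill cost = 20 * 10 = 200

200


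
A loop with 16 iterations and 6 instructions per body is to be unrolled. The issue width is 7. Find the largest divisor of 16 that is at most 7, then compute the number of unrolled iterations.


Largest divisor of 16 <= 7 is 4
New iterations = 16 / 4 = 4

4


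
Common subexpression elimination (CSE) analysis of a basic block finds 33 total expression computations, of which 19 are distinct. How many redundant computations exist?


CSE count = total expressions - unique expressions
= 33 - 19 = 14

14


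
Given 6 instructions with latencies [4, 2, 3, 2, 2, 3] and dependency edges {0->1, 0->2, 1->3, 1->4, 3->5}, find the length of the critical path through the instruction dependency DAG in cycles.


Compute longest path through dependency graph: dist(Ik) = max over predecessors of dist + latency(Ik).
dist(I0) = latency 4 = 4
dist(I1) = dist(I0) + 2 = 4 + 2 = 6
dist(I2) = dist(I0) + 3 = 4 + 3 = 7
dist(I3) = dist(I1) + 2 = 6 + 2 = 8
dist(I4) = dist(I1) + 2 = 6 + 2 = 8
dist(I5) = dist(I3) + 3 = 8 + 3 = 11
Critical path = max dist = 11

11


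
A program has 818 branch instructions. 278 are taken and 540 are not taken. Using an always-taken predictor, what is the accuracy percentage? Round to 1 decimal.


Predictor: always-taken
Correct predictions = 278
Accuracy = 278 / 818 * 100 = 34.0%

34.0


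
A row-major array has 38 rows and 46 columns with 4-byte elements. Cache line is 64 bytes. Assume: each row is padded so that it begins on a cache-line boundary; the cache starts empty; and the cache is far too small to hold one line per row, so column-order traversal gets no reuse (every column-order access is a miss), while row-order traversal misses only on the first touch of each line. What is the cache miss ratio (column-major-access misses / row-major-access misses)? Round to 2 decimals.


Each row occupies 46 * 4 = 184 bytes and starts on a line boundary, so it spans ceil(184 / 64) = 3 cache lines.
Row-major traversal misses (one per line touched): 38 * ceil(46 * 4 / 64) = 114
Column-major traversal misses (no reuse, every access misses): 38 * 46 = 1748
Ratio = 1748 / 114 = 15.33

15.33


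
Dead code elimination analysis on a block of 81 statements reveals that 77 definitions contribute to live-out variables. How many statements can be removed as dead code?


Dead code = total statements - live definitions
= 81 - 77 = 4

4


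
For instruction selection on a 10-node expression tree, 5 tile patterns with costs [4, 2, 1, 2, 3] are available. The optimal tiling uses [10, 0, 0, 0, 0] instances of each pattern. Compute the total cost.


Total cost = sum(count_i * cost_i)
= 10*4 + 0*2 + 0*1 + 0*2 + 0*3
= 40

40


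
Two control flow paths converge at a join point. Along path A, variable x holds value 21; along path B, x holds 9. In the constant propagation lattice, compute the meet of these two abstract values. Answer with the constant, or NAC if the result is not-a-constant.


Meet operation: if both paths give the same constant, result is that constant; if they differ, result is NAC (not-a-constant).
Path A: 21, Path B: 9 -> differ
Result: not-a-constant -> NAC

NAC


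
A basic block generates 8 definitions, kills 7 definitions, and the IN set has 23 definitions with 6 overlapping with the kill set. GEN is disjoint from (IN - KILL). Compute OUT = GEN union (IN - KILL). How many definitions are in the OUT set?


IN - KILL: 23 - 6 = 17 surviving definitions
OUT = GEN + surviving = 8 + 17 = 25

25


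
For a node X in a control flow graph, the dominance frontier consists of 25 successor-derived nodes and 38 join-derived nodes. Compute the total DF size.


DF(X) = direct successor contributions + join point contributions
= 25 + 38 = 63

63


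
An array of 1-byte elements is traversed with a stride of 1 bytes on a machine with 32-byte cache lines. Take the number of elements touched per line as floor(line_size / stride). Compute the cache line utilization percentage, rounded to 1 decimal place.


Elements per cache line = floor(32 / 1) = 32
Bytes used = 32 * 1 = 32
Utilization = 32 / 32 * 100 = 100.0%

100.0


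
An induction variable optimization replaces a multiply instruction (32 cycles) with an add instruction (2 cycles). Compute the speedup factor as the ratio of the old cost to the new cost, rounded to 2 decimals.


Ratio = mult_cost / add_cost = 32 / 2 = 16.0

16.0


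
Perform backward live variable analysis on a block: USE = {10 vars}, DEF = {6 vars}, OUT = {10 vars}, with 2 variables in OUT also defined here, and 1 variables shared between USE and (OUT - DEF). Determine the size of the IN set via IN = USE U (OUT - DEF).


OUT - DEF: 10 - 2 = 8
|IN| = |USE| + |OUT - DEF| - |USE ∩ (OUT - DEF)| = 10 + 8 - 1 = 17

17


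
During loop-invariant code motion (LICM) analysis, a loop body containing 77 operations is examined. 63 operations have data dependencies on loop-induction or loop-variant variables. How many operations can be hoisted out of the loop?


Invariant candidates = total - loop-dependent
= 77 - 63 = 14

14


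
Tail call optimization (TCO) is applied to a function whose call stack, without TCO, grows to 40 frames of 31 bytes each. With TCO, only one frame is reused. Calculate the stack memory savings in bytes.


Without TCO: 40 * 31 = 1240 bytes
With TCO: reuse 1 frame = 31 bytes
Savings = 1240 - 31 = 1209

1209


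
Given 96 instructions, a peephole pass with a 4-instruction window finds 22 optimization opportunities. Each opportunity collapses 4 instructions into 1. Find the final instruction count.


Each match removes 3 instructions.
Total removed = 22 * 3 = 66
Remaining = 96 - 66 = 30

30


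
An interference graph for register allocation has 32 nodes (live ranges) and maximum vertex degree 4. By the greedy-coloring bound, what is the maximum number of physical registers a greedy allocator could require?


Greedy coloring never needs more than (max_degree + 1) colors: when coloring a vertex, at most max_degree neighbors are already colored.
Upper bound = 4 + 1 = 5

5


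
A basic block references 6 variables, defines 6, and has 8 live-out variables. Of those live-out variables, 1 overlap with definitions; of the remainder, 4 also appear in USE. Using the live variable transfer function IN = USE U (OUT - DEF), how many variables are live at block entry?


OUT - DEF: 8 - 1 = 7
|IN| = |USE| + |OUT - DEF| - |USE ∩ (OUT - DEF)| = 6 + 7 - 4 = 9

9


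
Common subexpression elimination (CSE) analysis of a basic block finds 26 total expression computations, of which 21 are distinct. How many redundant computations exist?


CSE count = total expressions - unique expressions
= 26 - 21 = 5

5


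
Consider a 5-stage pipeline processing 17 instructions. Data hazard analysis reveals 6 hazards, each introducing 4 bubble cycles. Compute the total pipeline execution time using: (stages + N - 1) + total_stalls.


Base cycles = 5 + 17 - 1 = 21
Total stalls = 6 * 4 = 24
Total = 21 + 24 = 45

45


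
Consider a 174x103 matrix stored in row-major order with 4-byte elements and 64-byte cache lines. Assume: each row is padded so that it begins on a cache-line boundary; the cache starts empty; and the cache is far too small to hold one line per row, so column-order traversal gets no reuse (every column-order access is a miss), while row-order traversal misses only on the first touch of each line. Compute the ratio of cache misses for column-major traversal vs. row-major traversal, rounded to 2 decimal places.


Each row occupies 103 * 4 = 412 bytes and starts on a line boundary, so it spans ceil(412 / 64) = 7 cache lines.
Row-major traversal misses (one per line touched): 174 * ceil(103 * 4 / 64) = 1218
Column-major traversal misses (no reuse, every access misses): 174 * 103 = 17922
Ratio = 17922 / 1218 = 14.71

14.71


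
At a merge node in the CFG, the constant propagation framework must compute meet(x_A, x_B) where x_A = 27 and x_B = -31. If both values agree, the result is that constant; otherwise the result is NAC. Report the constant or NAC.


Meet operation: if both paths give the same constant, result is that constant; if they differ, result is NAC (not-a-constant).
Path A: 27, Path B: -31 -> differ
Result: not-a-constant -> NAC

NAC


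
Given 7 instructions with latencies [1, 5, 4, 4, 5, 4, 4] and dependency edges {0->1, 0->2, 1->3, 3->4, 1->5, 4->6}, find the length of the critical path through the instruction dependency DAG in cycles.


Compute longest path through dependency graph: dist(Ik) = max over predecessors of dist + latency(Ik).
dist(I0) = latency 1 = 1
dist(I1) = dist(I0) + 5 = 1 + 5 = 6
dist(I2) = dist(I0) + 4 = 1 + 4 = 5
dist(I3) = dist(I1) + 4 = 6 + 4 = 10
dist(I4) = dist(I3) + 5 = 10 + 5 = 15
dist(I5) = dist(I1) + 4 = 6 + 4 = 10
dist(I6) = dist(I4) + 4 = 15 + 4 = 19
Critical path = max dist = 19

19


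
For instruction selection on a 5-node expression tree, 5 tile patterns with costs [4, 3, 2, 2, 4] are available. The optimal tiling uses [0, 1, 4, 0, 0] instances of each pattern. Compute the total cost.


Total cost = sum(count_i * cost_i)
= 0*4 + 1*3 + 4*2 + 0*2 + 0*4
= 11

11


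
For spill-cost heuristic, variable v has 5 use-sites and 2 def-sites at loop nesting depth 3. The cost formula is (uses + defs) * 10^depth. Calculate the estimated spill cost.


uses + defs = 5 + 2 = 7
10^3 = 1000
Spill cost = 7 * 1000 = 7000

7000


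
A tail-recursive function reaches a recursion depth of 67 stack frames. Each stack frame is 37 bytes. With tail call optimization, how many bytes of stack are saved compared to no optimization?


Without TCO: 67 * 37 = 2479 bytes
With TCO: reuse 1 frame = 37 bytes
Savings = 2479 - 37 = 2442

2442


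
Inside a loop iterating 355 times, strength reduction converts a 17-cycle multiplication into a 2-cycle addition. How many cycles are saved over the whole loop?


Per-iteration saving = 17 - 2 = 15
Total saved = 355 * 15 = 5325

5325


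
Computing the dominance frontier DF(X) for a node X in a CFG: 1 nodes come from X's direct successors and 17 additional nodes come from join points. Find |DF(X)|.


DF(X) = direct successor contributions + join point contributions
= 1 + 17 = 18

18


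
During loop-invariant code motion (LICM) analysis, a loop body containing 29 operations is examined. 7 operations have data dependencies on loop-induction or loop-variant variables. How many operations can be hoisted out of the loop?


Invariant candidates = total - loop-dependent
= 29 - 7 = 22

22


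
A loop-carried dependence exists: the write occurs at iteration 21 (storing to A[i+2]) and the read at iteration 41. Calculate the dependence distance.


Distance = read iteration - write iteration
= 41 - 21 = 20

20


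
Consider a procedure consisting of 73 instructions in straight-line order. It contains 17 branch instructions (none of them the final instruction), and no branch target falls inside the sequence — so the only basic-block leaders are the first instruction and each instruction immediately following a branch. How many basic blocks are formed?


With no in-sequence branch targets, the leaders are the first instruction plus the instruction after each branch.
Number of basic blocks = branches + 1
= 17 + 1 = 18

18


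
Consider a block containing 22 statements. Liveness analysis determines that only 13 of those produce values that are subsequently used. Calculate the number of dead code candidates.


Dead code = total statements - live definitions
= 22 - 13 = 9

9


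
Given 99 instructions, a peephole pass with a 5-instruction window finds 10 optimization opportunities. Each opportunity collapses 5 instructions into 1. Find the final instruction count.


Each match removes 4 instructions.
Total removed = 10 * 4 = 40
Remaining = 99 - 40 = 59

59


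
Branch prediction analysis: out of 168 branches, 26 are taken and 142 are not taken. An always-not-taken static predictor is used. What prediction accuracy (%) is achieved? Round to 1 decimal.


Predictor: always-not-taken
Correct predictions = 142
Accuracy = 142 / 168 * 100 = 84.5%

84.5


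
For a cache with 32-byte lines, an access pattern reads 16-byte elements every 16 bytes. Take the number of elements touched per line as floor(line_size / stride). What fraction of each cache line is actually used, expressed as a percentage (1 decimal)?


Elements per cache line = floor(32 / 16) = 2
Bytes used = 2 * 16 = 32
Utilization = 32 / 32 * 100 = 100.0%

100.0


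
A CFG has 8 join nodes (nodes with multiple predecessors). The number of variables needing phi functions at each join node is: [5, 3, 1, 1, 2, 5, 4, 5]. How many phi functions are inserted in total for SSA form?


Total phi functions = sum of phi functions at each join node
= 5 + 3 + 1 + 1 + 2 + 5 + 4 + 5 = 26

26


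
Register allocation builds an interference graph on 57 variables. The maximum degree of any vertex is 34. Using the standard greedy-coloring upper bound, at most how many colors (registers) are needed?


Greedy coloring never needs more than (max_degree + 1) colors: when coloring a vertex, at most max_degree neighbors are already colored.
Upper bound = 34 + 1 = 35

35


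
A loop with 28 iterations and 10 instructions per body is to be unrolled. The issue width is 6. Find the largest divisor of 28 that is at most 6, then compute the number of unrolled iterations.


Largest divisor of 28 <= 6 is 4
New iterations = 28 / 4 = 7

7


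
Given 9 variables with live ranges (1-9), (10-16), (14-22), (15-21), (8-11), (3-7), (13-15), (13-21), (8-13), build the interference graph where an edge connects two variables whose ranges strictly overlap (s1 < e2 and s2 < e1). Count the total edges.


Check all pairs for overlapping intervals.
Two intervals (s1,e1) and (s2,e2) overlap if s1 < e2 and s2 < e1.
v0 (1-9) vs v1..v8: overlaps v4, v5, v8 -> 3
v1 (10-16) vs v2..v8: overlaps v2, v3, v4, v6, v7, v8 -> 6
v2 (14-22) vs v3..v8: overlaps v3, v6, v7 -> 3
v3 (15-21) vs v4..v8: overlaps v7 -> 1
v4 (8-11) vs v5..v8: overlaps v8 -> 1
v5 (3-7) vs v6..v8: overlaps none -> 0
v6 (13-15) vs v7..v8: overlaps v7 -> 1
v7 (13-21) vs v8: overlaps none -> 0
Total overlapping pairs = 3 + 6 + 3 + 1 + 1 + 0 + 1 + 0 = 15

15


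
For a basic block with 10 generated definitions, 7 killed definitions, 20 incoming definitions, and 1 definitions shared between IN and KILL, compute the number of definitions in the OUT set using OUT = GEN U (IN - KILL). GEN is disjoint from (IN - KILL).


IN - KILL: 20 - 1 = 19 surviving definitions
OUT = GEN + surviving = 10 + 19 = 29

29


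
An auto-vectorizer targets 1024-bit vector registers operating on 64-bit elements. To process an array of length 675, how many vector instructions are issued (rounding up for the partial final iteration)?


Width = 1024 / 64 = 16 elements per vector op
Iterations = ceil(675 / 16) = 43

43


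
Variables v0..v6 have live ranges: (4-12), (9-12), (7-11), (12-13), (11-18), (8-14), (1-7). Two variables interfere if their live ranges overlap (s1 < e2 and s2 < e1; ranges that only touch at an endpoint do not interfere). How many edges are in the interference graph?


Check all pairs for overlapping intervals.
Two intervals (s1,e1) and (s2,e2) overlap if s1 < e2 and s2 < e1.
v0 (4-12) vs v1..v6: overlaps v1, v2, v4, v5, v6 -> 5
v1 (9-12) vs v2..v6: overlaps v2, v4, v5 -> 3
v2 (7-11) vs v3..v6: overlaps v5 -> 1
v3 (12-13) vs v4..v6: overlaps v4, v5 -> 2
v4 (11-18) vs v5..v6: overlaps v5 -> 1
v5 (8-14) vs v6: overlaps none -> 0
Total overlapping pairs = 5 + 3 + 1 + 2 + 1 + 0 = 12

12


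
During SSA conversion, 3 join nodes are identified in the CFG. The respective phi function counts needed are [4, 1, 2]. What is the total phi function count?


Total phi functions = sum of phi functions at each join node
= 4 + 1 + 2 = 7

7


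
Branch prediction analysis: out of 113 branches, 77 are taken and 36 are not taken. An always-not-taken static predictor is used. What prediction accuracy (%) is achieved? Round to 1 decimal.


Predictor: always-not-taken
Correct predictions = 36
Accuracy = 36 / 113 * 100 = 31.9%

31.9


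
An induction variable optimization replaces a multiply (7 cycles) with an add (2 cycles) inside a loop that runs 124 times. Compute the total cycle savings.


Per-iteration saving = 7 - 2 = 5
Total saved = 124 * 5 = 620

620


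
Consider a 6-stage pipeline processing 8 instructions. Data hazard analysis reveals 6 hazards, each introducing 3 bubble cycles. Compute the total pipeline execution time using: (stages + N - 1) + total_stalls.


Base cycles = 6 + 8 - 1 = 13
Total stalls = 6 * 3 = 18
Total = 13 + 18 = 31

31


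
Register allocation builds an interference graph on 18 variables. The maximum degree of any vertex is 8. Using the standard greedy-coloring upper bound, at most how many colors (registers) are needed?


Greedy coloring never needs more than (max_degree + 1) colors: when coloring a vertex, at most max_degree neighbors are already colored.
Upper bound = 8 + 1 = 9

9


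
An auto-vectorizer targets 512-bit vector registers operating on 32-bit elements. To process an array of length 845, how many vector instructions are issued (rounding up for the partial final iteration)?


Width = 512 / 32 = 16 elements per vector op
Iterations = ceil(845 / 16) = 53

53


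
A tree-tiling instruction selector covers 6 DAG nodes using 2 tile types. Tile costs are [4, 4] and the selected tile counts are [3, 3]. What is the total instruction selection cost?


Total cost = sum(count_i * cost_i)
= 3*4 + 3*4
= 24

24


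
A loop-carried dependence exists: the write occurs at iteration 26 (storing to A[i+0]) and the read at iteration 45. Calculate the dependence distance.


Distance = read iteration - write iteration
= 45 - 26 = 19

19


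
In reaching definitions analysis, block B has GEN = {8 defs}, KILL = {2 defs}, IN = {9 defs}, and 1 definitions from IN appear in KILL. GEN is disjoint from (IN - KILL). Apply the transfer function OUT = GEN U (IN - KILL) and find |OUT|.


IN - KILL: 9 - 1 = 8 surviving definitions
OUT = GEN + surviving = 8 + 8 = 16

16


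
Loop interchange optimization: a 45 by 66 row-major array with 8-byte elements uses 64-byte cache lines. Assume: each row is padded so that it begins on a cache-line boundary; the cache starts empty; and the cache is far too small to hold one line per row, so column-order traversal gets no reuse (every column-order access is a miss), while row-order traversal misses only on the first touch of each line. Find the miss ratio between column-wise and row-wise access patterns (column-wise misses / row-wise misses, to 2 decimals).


Each row occupies 66 * 8 = 528 bytes and starts on a line boundary, so it spans ceil(528 / 64) = 9 cache lines.
Row-major traversal misses (one per line touched): 45 * ceil(66 * 8 / 64) = 405
Column-major traversal misses (no reuse, every access misses): 45 * 66 = 2970
Ratio = 2970 / 405 = 7.33

7.33


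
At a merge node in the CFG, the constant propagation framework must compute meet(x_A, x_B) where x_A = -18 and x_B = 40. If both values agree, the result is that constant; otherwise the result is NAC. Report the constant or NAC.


Meet operation: if both paths give the same constant, result is that constant; if they differ, result is NAC (not-a-constant).
Path A: -18, Path B: 40 -> differ
Result: not-a-constant -> NAC

NAC


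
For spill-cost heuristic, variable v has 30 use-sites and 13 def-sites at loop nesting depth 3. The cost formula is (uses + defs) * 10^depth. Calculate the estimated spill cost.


uses + defs = 30 + 13 = 43
10^3 = 1000
Spill cost = 43 * 1000 = 43000

43000


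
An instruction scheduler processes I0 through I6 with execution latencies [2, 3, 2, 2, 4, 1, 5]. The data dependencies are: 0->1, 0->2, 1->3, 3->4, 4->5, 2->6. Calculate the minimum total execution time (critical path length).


Compute longest path through dependency graph: dist(Ik) = max over predecessors of dist + latency(Ik).
dist(I0) = latency 2 = 2
dist(I1) = dist(I0) + 3 = 2 + 3 = 5
dist(I2) = dist(I0) + 2 = 2 + 2 = 4
dist(I3) = dist(I1) + 2 = 5 + 2 = 7
dist(I4) = dist(I3) + 4 = 7 + 4 = 11
dist(I5) = dist(I4) + 1 = 11 + 1 = 12
dist(I6) = dist(I2) + 5 = 4 + 5 = 9
Critical path = max dist = 12

12


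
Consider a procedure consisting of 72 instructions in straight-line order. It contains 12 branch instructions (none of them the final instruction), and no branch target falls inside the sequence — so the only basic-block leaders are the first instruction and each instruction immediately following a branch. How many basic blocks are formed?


With no in-sequence branch targets, the leaders are the first instruction plus the instruction after each branch.
Number of basic blocks = branches + 1
= 12 + 1 = 13

13


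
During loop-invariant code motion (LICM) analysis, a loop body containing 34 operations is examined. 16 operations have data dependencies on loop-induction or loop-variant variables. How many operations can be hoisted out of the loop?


Invariant candidates = total - loop-dependent
= 34 - 16 = 18

18


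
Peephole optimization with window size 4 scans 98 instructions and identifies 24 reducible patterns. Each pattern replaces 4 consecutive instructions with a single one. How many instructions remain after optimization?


Each match removes 3 instructions.
Total removed = 24 * 3 = 72
Remaining = 98 - 72 = 26

26


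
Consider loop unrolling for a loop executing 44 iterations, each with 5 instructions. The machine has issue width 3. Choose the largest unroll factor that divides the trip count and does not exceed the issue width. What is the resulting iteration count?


Largest divisor of 44 <= 3 is 2
New iterations = 44 / 2 = 22

22


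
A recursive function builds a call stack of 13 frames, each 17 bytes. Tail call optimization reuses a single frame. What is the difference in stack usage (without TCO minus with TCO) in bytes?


Without TCO: 13 * 17 = 221 bytes
With TCO: reuse 1 frame = 17 bytes
Savings = 221 - 17 = 204

204


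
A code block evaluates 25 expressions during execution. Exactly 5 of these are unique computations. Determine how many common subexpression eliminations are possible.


CSE count = total expressions - unique expressions
= 25 - 5 = 20

20


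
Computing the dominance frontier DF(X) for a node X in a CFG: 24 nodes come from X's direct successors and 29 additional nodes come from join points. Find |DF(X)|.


DF(X) = direct successor contributions + join point contributions
= 24 + 29 = 53

53


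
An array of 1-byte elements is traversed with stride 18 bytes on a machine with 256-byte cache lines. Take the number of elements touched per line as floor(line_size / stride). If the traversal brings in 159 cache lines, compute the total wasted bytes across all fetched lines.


Elements per line = floor(256 / 18) = 14
Bytes used per line = 14 * 1 = 14
Wasted per line = 256 - 14 = 242
Total wasted = 242 * 159 = 38478

38478


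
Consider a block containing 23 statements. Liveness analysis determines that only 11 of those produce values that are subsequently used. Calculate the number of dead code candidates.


Dead code = total statements - live definitions
= 23 - 11 = 12

12


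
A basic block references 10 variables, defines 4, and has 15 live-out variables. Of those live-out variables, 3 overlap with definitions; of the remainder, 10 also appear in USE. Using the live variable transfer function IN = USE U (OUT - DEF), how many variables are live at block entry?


OUT - DEF: 15 - 3 = 12
|IN| = |USE| + |OUT - DEF| - |USE ∩ (OUT - DEF)| = 10 + 12 - 10 = 12

12


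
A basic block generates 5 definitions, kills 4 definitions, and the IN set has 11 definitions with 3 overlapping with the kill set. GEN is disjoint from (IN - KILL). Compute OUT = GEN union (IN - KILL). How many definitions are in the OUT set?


IN - KILL: 11 - 3 = 8 surviving definitions
OUT = GEN + surviving = 5 + 8 = 13

13


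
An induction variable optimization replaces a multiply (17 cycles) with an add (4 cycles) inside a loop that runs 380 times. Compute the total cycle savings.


Per-iteration saving = 17 - 4 = 13
Total saved = 380 * 13 = 4940

4940


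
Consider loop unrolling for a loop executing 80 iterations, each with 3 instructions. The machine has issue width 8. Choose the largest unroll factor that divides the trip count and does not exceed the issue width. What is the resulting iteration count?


Largest divisor of 80 <= 8 is 8
New iterations = 80 / 8 = 10

10


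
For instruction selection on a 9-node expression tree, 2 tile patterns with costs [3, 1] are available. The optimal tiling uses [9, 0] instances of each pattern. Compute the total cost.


Total cost = sum(count_i * cost_i)
= 9*3 + 0*1
= 27

27


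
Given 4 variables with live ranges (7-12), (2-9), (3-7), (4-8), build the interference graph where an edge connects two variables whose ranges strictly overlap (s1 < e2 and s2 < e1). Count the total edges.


Check all pairs for overlapping intervals.
Two intervals (s1,e1) and (s2,e2) overlap if s1 < e2 and s2 < e1.
v0 (7-12) vs v1..v3: overlaps v1, v3 -> 2
v1 (2-9) vs v2..v3: overlaps v2, v3 -> 2
v2 (3-7) vs v3: overlaps v3 -> 1
Total overlapping pairs = 2 + 2 + 1 = 5

5


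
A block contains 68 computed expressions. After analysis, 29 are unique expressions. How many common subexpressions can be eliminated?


CSE count = total expressions - unique expressions
= 68 - 29 = 39

39


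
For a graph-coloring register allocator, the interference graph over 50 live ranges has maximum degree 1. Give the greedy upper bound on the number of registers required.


Greedy coloring never needs more than (max_degree + 1) colors: when coloring a vertex, at most max_degree neighbors are already colored.
Upper bound = 1 + 1 = 2

2


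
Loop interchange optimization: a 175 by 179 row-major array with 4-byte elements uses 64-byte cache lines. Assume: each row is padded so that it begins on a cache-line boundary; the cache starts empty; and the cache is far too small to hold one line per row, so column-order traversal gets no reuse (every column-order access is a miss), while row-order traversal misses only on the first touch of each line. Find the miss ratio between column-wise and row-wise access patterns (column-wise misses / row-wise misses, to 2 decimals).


Each row occupies 179 * 4 = 716 bytes and starts on a line boundary, so it spans ceil(716 / 64) = 12 cache lines.
Row-major traversal misses (one per line touched): 175 * ceil(179 * 4 / 64) = 2100
Column-major traversal misses (no reuse, every access misses): 175 * 179 = 31325
Ratio = 31325 / 2100 = 14.92

14.92


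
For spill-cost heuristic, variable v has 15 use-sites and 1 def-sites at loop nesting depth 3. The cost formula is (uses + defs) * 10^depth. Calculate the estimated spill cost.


uses + defs = 15 + 1 = 16
10^3 = 1000
Spill cost = 16 * 1000 = 16000

16000


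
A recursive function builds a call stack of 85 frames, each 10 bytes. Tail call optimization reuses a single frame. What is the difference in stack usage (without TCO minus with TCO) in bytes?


Without TCO: 85 * 10 = 850 bytes
With TCO: reuse 1 frame = 10 bytes
Savings = 850 - 10 = 840

840


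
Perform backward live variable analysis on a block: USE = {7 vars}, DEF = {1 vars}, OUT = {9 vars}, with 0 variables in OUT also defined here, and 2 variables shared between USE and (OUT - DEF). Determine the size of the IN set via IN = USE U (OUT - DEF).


OUT - DEF: 9 - 0 = 9
|IN| = |USE| + |OUT - DEF| - |USE ∩ (OUT - DEF)| = 7 + 9 - 2 = 14

14


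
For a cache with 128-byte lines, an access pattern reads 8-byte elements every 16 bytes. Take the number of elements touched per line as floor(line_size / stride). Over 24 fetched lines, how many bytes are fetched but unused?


Elements per line = floor(128 / 16) = 8
Bytes used per line = 8 * 8 = 64
Wasted per line = 128 - 64 = 64
Total wasted = 64 * 24 = 1536

1536


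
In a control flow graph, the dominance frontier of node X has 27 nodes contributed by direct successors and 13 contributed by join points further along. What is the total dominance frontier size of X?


DF(X) = direct successor contributions + join point contributions
= 27 + 13 = 40

40


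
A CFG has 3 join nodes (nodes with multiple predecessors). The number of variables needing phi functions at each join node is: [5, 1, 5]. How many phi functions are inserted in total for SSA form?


Total phi functions = sum of phi functions at each join node
= 5 + 1 + 5 = 11

11


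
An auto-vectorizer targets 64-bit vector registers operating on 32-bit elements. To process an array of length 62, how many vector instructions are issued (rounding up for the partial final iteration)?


Width = 64 / 32 = 2 elements per vector op
Iterations = ceil(62 / 2) = 31

31


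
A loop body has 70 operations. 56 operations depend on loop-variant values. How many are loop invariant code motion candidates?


Invariant candidates = total - loop-dependent
= 70 - 56 = 14

14


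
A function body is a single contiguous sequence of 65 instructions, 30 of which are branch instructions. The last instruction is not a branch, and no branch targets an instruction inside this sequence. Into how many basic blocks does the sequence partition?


With no in-sequence branch targets, the leaders are the first instruction plus the instruction after each branch.
Number of basic blocks = branches + 1
= 30 + 1 = 31

31
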